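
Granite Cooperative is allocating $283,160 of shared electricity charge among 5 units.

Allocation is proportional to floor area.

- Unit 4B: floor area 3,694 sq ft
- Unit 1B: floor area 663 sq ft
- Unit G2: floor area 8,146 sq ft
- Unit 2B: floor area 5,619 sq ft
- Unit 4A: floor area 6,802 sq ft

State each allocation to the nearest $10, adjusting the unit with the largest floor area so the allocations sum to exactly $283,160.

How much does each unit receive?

Unit 4B: $41,970; Unit 1B: $7,530; Unit G2: $92,540; Unit 2B: $63,840; Unit 4A: $77,280

Sum of floor area: 24,924.
Pro-rata amounts: Unit 4B 3,694/24,924 × $283,160 = 41,967.30; Unit 1B 663/24,924 × $283,160 = 7,532.30; Unit G2 8,146/24,924 × $283,160 = 92,546.19; Unit 2B 5,619/24,924 × $283,160 = 63,837.11; Unit 4A 6,802/24,924 × $283,160 = 77,277.10.
Rounded to nearest $10: Unit 4B $41,970; Unit 1B $7,530; Unit G2 $92,550; Unit 2B $63,840; Unit 4A $77,280. Sum = $283,170.
Difference $283,160 − $283,170 = −$10 applied to largest floor area (Unit G2): Unit G2 becomes $92,540.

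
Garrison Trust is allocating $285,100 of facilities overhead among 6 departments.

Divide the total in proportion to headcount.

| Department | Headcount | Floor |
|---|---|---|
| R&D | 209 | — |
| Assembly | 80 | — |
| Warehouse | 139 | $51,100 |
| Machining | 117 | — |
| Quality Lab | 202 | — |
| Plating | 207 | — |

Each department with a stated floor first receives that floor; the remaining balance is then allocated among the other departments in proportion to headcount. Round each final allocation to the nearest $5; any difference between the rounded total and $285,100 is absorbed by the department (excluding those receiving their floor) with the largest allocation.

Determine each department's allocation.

R&D: $60,000 · Assembly: $22,970 · Warehouse: $51,100 · Machining: $33,595 · Quality Lab: $58,000 · Plating: $59,435

Guaranteed amounts: Warehouse $51,100. Residual $234,000.
Residual split over remaining headcount 815: R&D 60,007.36 → $60,005; Assembly 22,969.33 → $22,970; Machining 33,592.64 → $33,595; Quality Lab 57,997.55 → $58,000; Plating 59,433.13 → $59,435.
Rounding difference −$5 applied to R&D → $60,000.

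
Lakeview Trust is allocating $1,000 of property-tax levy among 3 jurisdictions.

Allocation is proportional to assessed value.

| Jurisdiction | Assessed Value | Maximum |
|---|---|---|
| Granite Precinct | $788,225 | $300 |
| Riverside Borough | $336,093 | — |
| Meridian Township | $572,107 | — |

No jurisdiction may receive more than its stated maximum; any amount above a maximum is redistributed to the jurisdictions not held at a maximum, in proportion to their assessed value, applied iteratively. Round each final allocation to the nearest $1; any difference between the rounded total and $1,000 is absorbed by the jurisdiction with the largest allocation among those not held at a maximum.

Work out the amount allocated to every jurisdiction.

Assessed value total: 1,696,425.
Proportional shares (ignoring caps): Granite Precinct 464.64; Riverside Borough 198.12; Meridian Township 337.24.
Held at cap: Granite Precinct ($300); residual $700 reallocated over remaining assessed value 908,200.
Shares after redistribution: Riverside Borough 259.05 → $259; Meridian Township 440.95 → $441.

Granite Precinct: $300 · Riverside Borough: $259 · Meridian Township: $441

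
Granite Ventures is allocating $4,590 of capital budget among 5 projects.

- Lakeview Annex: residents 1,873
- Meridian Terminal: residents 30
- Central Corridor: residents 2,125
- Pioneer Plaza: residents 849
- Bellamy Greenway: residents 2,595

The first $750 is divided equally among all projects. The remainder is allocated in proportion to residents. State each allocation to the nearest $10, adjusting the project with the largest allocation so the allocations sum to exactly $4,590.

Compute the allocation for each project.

Lakeview Annex: $1,110 | Meridian Terminal: $170 | Central Corridor: $1,240 | Pioneer Plaza: $590 | Bellamy Greenway: $1,480

$750 shared equally gives $150 per project.
Remainder $3,840 by residents (total 7,472): Lakeview Annex 962.57 → $960; Meridian Terminal 15.42 → $20; Central Corridor 1,092.08 → $1,090; Pioneer Plaza 436.32 → $440; Bellamy Greenway 1,333.62 → $1,330.
Totals: Lakeview Annex $150 + $960 = $1,110; Meridian Terminal $150 + $20 = $170; Central Corridor $150 + $1,090 = $1,240; Pioneer Plaza $150 + $440 = $590; Bellamy Greenway $150 + $1,330 = $1,480.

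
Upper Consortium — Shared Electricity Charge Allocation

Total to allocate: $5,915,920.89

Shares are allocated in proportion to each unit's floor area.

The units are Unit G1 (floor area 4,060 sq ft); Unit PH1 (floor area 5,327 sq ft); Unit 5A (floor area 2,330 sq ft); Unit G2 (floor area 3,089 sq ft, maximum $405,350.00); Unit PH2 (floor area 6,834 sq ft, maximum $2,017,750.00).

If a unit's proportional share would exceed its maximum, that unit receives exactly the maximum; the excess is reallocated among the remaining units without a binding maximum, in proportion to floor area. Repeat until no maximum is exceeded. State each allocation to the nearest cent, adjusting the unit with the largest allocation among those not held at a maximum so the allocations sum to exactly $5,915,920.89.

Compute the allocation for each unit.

Unit G1: $1,210,280.18 · Unit PH1: $1,587,971.05 · Unit 5A: $694,569.66 · Unit G2: $405,350.00 · Unit PH2: $2,017,750.00

Total floor area = 21,640.
Unconstrained shares: Unit G1 1,109,918.6143; Unit PH1 1,456,289.7681; Unit 5A 636,972.9979; Unit G2 844,467.6354; Unit PH2 1,868,271.8744.
Capped: Unit G2 ($405,350.00); residual $5,510,570.89 reallocated over remaining floor area 18,551.
Capped: Unit PH2 ($2,017,750.00); residual $3,492,820.89 reallocated over remaining floor area 11,717.
Redistributed shares: Unit G1 1,210,280.1752 → $1,210,280.18; Unit PH1 1,587,971.0575 → $1,587,971.06; Unit 5A 694,569.6572 → $694,569.66.
Rounding difference −$0.01 applied to Unit PH1 → $1,587,971.05.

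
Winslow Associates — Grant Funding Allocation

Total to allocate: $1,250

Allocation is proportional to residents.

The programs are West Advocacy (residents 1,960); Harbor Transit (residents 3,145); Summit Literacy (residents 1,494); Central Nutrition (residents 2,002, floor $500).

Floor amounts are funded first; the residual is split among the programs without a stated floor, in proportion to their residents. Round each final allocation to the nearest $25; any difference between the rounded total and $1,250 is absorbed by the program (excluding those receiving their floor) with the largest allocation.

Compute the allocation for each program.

Fund the minimums — Central Nutrition $500. Remaining pool $750.
Remaining pool split over remaining residents 6,599: West Advocacy 222.76 → $225; Harbor Transit 357.44 → $350; Summit Literacy 169.80 → $175.

West Advocacy: $225 · Harbor Transit: $350 · Summit Literacy: $175 · Central Nutrition: $500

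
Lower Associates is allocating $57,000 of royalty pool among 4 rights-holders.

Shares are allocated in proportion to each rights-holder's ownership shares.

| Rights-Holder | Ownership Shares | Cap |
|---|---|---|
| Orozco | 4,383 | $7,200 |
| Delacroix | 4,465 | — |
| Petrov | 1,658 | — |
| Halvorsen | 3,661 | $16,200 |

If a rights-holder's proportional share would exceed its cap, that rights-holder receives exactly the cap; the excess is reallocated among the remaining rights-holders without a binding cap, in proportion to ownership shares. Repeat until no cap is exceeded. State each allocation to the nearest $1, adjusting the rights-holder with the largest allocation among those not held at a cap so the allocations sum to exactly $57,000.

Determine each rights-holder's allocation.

Ownership shares total: 14,167.
Proportional shares (ignoring caps): Orozco 17,634.71; Delacroix 17,964.64; Petrov 6,670.85; Halvorsen 14,729.79.
Held at cap: Orozco ($7,200); remaining pool $49,800 reallocated over remaining ownership shares 9,784.
Held at cap: Halvorsen ($16,200); remaining pool $33,600 reallocated over remaining ownership shares 6,123.
Redistributed shares: Delacroix 24,501.71 → $24,502; Petrov 9,098.29 → $9,098.

Orozco: $7,200 | Delacroix: $24,502 | Petrov: $9,098 | Halvorsen: $16,200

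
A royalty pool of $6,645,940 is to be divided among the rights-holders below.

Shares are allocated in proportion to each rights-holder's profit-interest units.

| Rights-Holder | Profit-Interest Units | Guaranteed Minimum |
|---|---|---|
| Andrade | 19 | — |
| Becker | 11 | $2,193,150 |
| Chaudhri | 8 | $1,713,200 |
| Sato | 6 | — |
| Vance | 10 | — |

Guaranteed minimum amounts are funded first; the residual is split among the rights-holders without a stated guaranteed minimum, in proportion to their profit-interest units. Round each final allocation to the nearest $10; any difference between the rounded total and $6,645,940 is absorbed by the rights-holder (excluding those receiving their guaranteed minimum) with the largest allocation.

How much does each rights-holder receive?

Minimums first: Becker $2,193,150; Chaudhri $1,713,200. Residual $2,739,590.
Residual split over remaining profit-interest units 35: Andrade 1,487,206.00 → $1,487,210; Sato 469,644.00 → $469,640; Vance 782,740.00 → $782,740.

Andrade: $1,487,210 · Becker: $2,193,150 · Chaudhri: $1,713,200 · Sato: $469,640 · Vance: $782,740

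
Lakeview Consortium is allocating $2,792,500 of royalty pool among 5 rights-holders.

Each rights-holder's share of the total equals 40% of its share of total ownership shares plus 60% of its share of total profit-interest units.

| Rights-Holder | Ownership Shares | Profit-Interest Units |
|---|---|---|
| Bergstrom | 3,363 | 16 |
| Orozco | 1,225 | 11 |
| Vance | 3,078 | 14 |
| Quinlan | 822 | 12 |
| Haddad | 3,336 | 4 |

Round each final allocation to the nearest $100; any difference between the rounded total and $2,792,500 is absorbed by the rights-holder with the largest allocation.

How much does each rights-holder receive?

Ownership shares total 11,824; profit-interest units total 57.
Blended shares (40% ownership shares + 60% profit-interest units): Bergstrom 0.2822; Orozco 0.1572; Vance 0.2515; Quinlan 0.1541; Haddad 0.1550.
Unrounded shares: Bergstrom 788,014.62; Orozco 439,066.48; Vance 702,301.52; Quinlan 430,390.26; Haddad 432,727.12.
Rounded to nearest $100: Bergstrom $788,000; Orozco $439,100; Vance $702,300; Quinlan $430,400; Haddad $432,700. Sum = $2,792,500.
No rounding difference to absorb.

Bergstrom: $788,000 · Orozco: $439,100 · Vance: $702,300 · Quinlan: $430,400 · Haddad: $432,700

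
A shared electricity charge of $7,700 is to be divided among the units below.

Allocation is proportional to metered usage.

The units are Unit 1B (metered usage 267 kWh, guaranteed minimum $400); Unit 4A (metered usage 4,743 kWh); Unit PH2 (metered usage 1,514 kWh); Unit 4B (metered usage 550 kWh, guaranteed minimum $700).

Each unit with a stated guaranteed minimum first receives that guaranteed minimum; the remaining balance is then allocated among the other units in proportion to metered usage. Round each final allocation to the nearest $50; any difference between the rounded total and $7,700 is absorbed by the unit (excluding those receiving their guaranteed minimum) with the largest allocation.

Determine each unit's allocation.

Unit 1B: $400 · Unit 4A: $5,000 · Unit PH2: $1,600 · Unit 4B: $700

Guaranteed amounts: Unit 1B $400; Unit 4B $700. Balance $6,600.
Balance split over remaining metered usage 6,257: Unit 4A 5,003.00 → $5,000; Unit PH2 1,597.00 → $1,600.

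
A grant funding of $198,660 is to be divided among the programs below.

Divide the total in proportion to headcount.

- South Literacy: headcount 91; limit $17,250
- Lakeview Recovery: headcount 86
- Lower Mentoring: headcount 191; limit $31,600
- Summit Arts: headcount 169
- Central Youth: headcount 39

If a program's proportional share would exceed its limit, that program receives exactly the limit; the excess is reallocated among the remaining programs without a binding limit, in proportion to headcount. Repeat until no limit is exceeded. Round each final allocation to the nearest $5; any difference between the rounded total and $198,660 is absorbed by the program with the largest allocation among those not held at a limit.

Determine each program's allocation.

South Literacy: $17,250; Lakeview Recovery: $43,820; Lower Mentoring: $31,600; Summit Arts: $86,115; Central Youth: $19,875

Sum of headcount: 576.
Proportional shares (ignoring caps): South Literacy 31,385.52; Lakeview Recovery 29,661.04; Lower Mentoring 65,875.10; Summit Arts 58,287.40; Central Youth 13,450.94.
Cap binds for South Literacy ($17,250), Lower Mentoring ($31,600); residual $149,810 reallocated over remaining headcount 294.
Remaining shares: Lakeview Recovery 43,821.97 → $43,820; Summit Arts 86,115.27 → $86,115; Central Youth 19,872.76 → $19,875.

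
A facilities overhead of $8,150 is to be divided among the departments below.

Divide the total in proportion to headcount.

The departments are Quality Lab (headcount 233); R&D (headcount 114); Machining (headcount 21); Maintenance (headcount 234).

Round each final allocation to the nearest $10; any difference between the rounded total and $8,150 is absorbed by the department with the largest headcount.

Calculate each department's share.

Quality Lab: $3,150; R&D: $1,540; Machining: $280; Maintenance: $3,180

Headcount total: 602.
Unrounded shares: Quality Lab 233/602 × $8,150 = 3,154.40; R&D 114/602 × $8,150 = 1,543.36; Machining 21/602 × $8,150 = 284.30; Maintenance 234/602 × $8,150 = 3,167.94.
After rounding ($10): Quality Lab $3,150; R&D $1,540; Machining $280; Maintenance $3,170. Sum = $8,140.
Difference $8,150 − $8,140 = +$10 applied to largest headcount (Maintenance): Maintenance becomes $3,180.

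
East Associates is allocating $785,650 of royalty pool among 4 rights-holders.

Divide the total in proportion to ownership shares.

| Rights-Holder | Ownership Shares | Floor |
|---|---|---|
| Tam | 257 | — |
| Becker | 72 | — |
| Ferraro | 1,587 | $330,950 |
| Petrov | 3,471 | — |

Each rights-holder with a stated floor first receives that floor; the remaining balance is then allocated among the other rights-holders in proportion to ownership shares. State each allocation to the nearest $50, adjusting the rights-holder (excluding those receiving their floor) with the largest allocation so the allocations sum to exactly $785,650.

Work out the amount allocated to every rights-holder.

Fund the minimums — Ferraro $330,950. Remaining pool $454,700.
Remaining pool split over remaining ownership shares 3,800: Tam 30,752.08 → $30,750; Becker 8,615.37 → $8,600; Petrov 415,332.55 → $415,350.

Tam: $30,750 | Becker: $8,600 | Ferraro: $330,950 | Petrov: $415,350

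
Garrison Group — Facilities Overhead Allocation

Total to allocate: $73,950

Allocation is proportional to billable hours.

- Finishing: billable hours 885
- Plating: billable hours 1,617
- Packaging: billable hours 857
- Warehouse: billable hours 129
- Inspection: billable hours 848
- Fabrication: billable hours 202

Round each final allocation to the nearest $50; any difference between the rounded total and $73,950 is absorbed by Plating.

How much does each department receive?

Finishing: $14,400 · Plating: $26,400 · Packaging: $13,950 · Warehouse: $2,100 · Inspection: $13,800 · Fabrication: $3,300

Combined billable hours = 4,538.
Raw shares: Finishing 885/4,538 × $73,950 = 14,421.72; Plating 1,617/4,538 × $73,950 = 26,350.19; Packaging 857/4,538 × $73,950 = 13,965.44; Warehouse 129/4,538 × $73,950 = 2,102.15; Inspection 848/4,538 × $73,950 = 13,818.77; Fabrication 202/4,538 × $73,950 = 3,291.74.
Rounded to nearest $50: Finishing $14,400; Plating $26,350; Packaging $13,950; Warehouse $2,100; Inspection $13,800; Fabrication $3,300. Sum = $73,900.
Difference $73,950 − $73,900 = +$50 applied to Plating: Plating becomes $26,400.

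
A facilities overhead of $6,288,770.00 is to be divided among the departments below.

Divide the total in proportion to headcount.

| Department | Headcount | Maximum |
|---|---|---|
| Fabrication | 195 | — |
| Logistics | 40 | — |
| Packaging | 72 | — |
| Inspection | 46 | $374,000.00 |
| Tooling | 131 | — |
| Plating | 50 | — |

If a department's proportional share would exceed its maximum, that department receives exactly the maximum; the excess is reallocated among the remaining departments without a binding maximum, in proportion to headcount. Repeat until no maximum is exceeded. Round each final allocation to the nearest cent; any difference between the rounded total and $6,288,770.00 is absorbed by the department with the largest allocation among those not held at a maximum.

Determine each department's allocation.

Fabrication: $2,363,483.92 · Logistics: $484,817.21 · Packaging: $872,670.98 · Inspection: $374,000.00 · Tooling: $1,587,776.37 · Plating: $606,021.52

Headcount total: 534.
Unconstrained shares: Fabrication 2,296,460.9551; Logistics 471,068.9139; Packaging 847,924.0449; Inspection 541,729.2509; Tooling 1,542,750.6929; Plating 588,836.1423.
Held at cap: Inspection ($374,000.00); balance $5,914,770.00 reallocated over remaining headcount 488.
Remaining shares: Fabrication 2,363,483.9139 → $2,363,483.91; Logistics 484,817.2131 → $484,817.21; Packaging 872,670.9836 → $872,670.98; Tooling 1,587,776.3730 → $1,587,776.37; Plating 606,021.5164 → $606,021.52.
Rounding difference +$0.01 applied to Fabrication → $2,363,483.92.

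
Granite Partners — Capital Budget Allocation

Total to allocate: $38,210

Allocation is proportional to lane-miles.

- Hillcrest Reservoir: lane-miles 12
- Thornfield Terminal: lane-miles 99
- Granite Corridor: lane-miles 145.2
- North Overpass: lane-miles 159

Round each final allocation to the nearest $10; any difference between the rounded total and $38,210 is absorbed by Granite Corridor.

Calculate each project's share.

Hillcrest Reservoir: $1,100; Thornfield Terminal: $9,110; Granite Corridor: $13,370; North Overpass: $14,630

Sum of lane-miles: 415.2.
Proportional shares: Hillcrest Reservoir 12/415.2 × $38,210 = 1,104.34; Thornfield Terminal 99/415.2 × $38,210 = 9,110.77; Granite Corridor 145.2/415.2 × $38,210 = 13,362.46; North Overpass 159/415.2 × $38,210 = 14,632.44.
Rounded to nearest $10: Hillcrest Reservoir $1,100; Thornfield Terminal $9,110; Granite Corridor $13,360; North Overpass $14,630. Sum = $38,200.
Difference $38,210 − $38,200 = +$10 applied to Granite Corridor: Granite Corridor becomes $13,370.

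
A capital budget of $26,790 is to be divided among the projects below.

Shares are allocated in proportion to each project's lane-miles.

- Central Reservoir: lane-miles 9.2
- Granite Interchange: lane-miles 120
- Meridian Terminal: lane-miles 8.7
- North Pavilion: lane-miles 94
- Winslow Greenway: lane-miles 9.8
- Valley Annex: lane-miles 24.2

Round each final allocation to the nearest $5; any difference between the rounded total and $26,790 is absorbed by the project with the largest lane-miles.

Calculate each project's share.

Central Reservoir: $925; Granite Interchange: $12,095; Meridian Terminal: $875; North Pavilion: $9,470; Winslow Greenway: $985; Valley Annex: $2,440

Combined lane-miles = 265.9.
Raw shares: Central Reservoir 9.2/265.9 × $26,790 = 926.92; Granite Interchange 120/265.9 × $26,790 = 12,090.26; Meridian Terminal 8.7/265.9 × $26,790 = 876.54; North Pavilion 94/265.9 × $26,790 = 9,470.70; Winslow Greenway 9.8/265.9 × $26,790 = 987.37; Valley Annex 24.2/265.9 × $26,790 = 2,438.20.
Rounded to nearest $5: Central Reservoir $925; Granite Interchange $12,090; Meridian Terminal $875; North Pavilion $9,470; Winslow Greenway $985; Valley Annex $2,440. Sum = $26,785.
Difference $26,790 − $26,785 = +$5 applied to largest lane-miles (Granite Interchange): Granite Interchange becomes $12,095.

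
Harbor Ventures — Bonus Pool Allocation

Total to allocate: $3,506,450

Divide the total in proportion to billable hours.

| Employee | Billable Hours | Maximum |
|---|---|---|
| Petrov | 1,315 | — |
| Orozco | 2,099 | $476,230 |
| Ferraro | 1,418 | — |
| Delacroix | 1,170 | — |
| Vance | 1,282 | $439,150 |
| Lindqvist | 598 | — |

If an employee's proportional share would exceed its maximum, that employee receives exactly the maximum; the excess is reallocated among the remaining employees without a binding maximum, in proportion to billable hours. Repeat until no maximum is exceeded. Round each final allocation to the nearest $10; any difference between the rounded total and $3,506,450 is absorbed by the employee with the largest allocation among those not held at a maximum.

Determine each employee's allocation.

Combined billable hours = 7,882.
Unconstrained shares: Petrov 585,001.49; Orozco 933,778.04; Ferraro 630,822.90; Delacroix 520,495.62; Vance 570,320.84; Lindqvist 266,031.10.
Capped: Orozco ($476,230), Vance ($439,150); residual $2,591,070 reallocated over remaining billable hours 4,501.
Remaining shares: Petrov 757,000.01 → $757,000; Ferraro 816,293.55 → $816,290; Delacroix 673,528.53 → $673,530; Lindqvist 344,247.91 → $344,250.

Petrov: $757,000 · Orozco: $476,230 · Ferraro: $816,290 · Delacroix: $673,530 · Vance: $439,150 · Lindqvist: $344,250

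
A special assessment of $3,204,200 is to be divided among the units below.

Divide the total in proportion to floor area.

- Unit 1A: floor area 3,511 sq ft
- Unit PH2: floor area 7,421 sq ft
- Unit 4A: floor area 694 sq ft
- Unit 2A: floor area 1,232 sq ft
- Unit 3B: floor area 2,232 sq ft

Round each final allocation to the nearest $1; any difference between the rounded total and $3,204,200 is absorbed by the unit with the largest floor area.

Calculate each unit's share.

Unit 1A: $745,523 · Unit PH2: $1,575,771 · Unit 4A: $147,363 · Unit 2A: $261,602 · Unit 3B: $473,941

Total floor area = 15,090.
Proportional shares: Unit 1A 3,511/15,090 × $3,204,200 = 745,523.27; Unit PH2 7,421/15,090 × $3,204,200 = 1,575,769.93; Unit 4A 694/15,090 × $3,204,200 = 147,363.47; Unit 2A 1,232/15,090 × $3,204,200 = 261,602.01; Unit 3B 2,232/15,090 × $3,204,200 = 473,941.31.
At nearest $1: Unit 1A $745,523; Unit PH2 $1,575,770; Unit 4A $147,363; Unit 2A $261,602; Unit 3B $473,941. Sum = $3,204,199.
Difference $3,204,200 − $3,204,199 = +$1 applied to largest floor area (Unit PH2): Unit PH2 becomes $1,575,771.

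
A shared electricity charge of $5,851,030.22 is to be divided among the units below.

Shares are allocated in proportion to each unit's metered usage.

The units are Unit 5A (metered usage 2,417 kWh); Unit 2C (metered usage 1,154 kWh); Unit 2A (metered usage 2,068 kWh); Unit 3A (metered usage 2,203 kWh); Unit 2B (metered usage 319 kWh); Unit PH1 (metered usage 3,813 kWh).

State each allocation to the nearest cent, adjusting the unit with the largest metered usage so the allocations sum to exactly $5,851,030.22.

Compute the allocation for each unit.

Metered usage total: 2,417 + 1,154 + 2,068 + 2,203 + 319 + 3,813 = 11,974.
Unrounded shares: Unit 5A 1,181,053.9537; Unit 2C 563,895.8472; Unit 2A 1,010,516.9947; Unit 3A 1,076,484.0133; Unit 2B 155,877.6215; Unit PH1 1,863,201.7896.
At nearest cent: Unit 5A $1,181,053.95; Unit 2C $563,895.85; Unit 2A $1,010,516.99; Unit 3A $1,076,484.01; Unit 2B $155,877.62; Unit PH1 $1,863,201.79. Sum = $5,851,030.21.
Difference $5,851,030.22 − $5,851,030.21 = +$0.01 applied to largest metered usage (Unit PH1): Unit PH1 becomes $1,863,201.80.

Unit 5A: $1,181,053.95 · Unit 2C: $563,895.85 · Unit 2A: $1,010,516.99 · Unit 3A: $1,076,484.01 · Unit 2B: $155,877.62 · Unit PH1: $1,863,201.80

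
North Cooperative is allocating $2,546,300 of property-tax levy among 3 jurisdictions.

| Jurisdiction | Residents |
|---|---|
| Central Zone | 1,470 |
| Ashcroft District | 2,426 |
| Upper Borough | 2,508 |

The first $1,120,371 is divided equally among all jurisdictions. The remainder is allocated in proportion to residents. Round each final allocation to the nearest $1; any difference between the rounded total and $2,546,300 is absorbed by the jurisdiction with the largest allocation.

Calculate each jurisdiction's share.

Central Zone: $700,770 · Ashcroft District: $913,636 · Upper Borough: $931,894

First tranche $1,120,371 split equally: $373,457 each.
Remainder $1,425,929 by residents (total 6,404): Central Zone 327,313.496 → $327,313; Ashcroft District 540,178.60 → $540,179; Upper Borough 558,436.90 → $558,437.
Totals: Central Zone $373,457 + $327,313 = $700,770; Ashcroft District $373,457 + $540,179 = $913,636; Upper Borough $373,457 + $558,437 = $931,894.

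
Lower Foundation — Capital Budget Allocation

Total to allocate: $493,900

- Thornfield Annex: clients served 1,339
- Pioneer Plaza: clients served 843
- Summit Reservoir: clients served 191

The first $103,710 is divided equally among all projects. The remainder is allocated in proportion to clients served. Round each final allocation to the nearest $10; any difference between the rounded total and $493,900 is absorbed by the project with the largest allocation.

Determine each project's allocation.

Equal tier: $103,710 ÷ 3 = $34,570 apiece.
Remainder $390,190 by clients served (total 2,373): Thornfield Annex 220,170.42 → $220,170; Pioneer Plaza 138,613.64 → $138,610; Summit Reservoir 31,405.94 → $31,410.
Totals: Thornfield Annex $34,570 + $220,170 = $254,740; Pioneer Plaza $34,570 + $138,610 = $173,180; Summit Reservoir $34,570 + $31,410 = $65,980.

Thornfield Annex: $254,740; Pioneer Plaza: $173,180; Summit Reservoir: $65,980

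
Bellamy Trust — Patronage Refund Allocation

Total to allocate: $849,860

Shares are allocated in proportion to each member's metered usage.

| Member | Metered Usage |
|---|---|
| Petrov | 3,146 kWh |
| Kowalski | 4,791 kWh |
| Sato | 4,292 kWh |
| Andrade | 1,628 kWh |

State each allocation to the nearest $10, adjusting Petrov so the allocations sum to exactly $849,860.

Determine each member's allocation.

Petrov: $192,940 · Kowalski: $293,840 · Sato: $263,230 · Andrade: $99,850

Combined metered usage = 13,857.
Pro-rata amounts: Petrov 3,146/13,857 × $849,860 = 192,946.49; Kowalski 4,791/13,857 × $849,860 = 293,835.55; Sato 4,292/13,857 × $849,860 = 263,231.52; Andrade 1,628/13,857 × $849,860 = 99,846.44.
After rounding ($10): Petrov $192,950; Kowalski $293,840; Sato $263,230; Andrade $99,850. Sum = $849,870.
Difference $849,860 − $849,870 = −$10 applied to Petrov: Petrov becomes $192,940.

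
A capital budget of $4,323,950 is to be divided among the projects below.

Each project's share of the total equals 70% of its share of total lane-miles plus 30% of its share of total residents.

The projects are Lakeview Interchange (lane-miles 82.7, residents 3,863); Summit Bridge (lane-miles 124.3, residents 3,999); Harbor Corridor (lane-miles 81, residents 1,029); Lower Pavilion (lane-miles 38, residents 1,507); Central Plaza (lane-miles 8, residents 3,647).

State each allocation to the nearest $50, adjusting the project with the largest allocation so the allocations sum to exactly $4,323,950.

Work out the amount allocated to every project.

Totals — lane-miles 334, residents 14,045.
Combined weights (70% lane-miles + 30% residents): Lakeview Interchange 0.2558; Summit Bridge 0.3459; Harbor Corridor 0.1917; Lower Pavilion 0.1118; Central Plaza 0.0947.
Raw shares: Lakeview Interchange 1,106,225.11; Summit Bridge 1,495,772.26; Harbor Corridor 829,073.44; Lower Pavilion 483,547.80; Central Plaza 409,331.38.
After rounding ($50): Lakeview Interchange $1,106,250; Summit Bridge $1,495,750; Harbor Corridor $829,050; Lower Pavilion $483,550; Central Plaza $409,350. Sum = $4,323,950.
Sum already equals the total — no adjustment.

Lakeview Interchange: $1,106,250 · Summit Bridge: $1,495,750 · Harbor Corridor: $829,050 · Lower Pavilion: $483,550 · Central Plaza: $409,350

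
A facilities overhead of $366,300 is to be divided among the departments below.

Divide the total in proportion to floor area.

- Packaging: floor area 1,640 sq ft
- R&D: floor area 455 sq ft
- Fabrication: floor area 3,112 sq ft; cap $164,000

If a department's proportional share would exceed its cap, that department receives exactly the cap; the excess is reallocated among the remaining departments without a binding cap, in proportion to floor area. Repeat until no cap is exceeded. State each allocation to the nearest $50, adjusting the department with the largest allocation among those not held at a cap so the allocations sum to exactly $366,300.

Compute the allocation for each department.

Floor area total: 5,207.
Pro-rata shares before constraints: Packaging 115,370.08; R&D 32,008.16; Fabrication 218,921.76.
Capped: Fabrication ($164,000); residual $202,300 reallocated over remaining floor area 2,095.
Shares after redistribution: Packaging 158,363.72 → $158,350; R&D 43,936.28 → $43,950.

Packaging: $158,350 · R&D: $43,950 · Fabrication: $164,000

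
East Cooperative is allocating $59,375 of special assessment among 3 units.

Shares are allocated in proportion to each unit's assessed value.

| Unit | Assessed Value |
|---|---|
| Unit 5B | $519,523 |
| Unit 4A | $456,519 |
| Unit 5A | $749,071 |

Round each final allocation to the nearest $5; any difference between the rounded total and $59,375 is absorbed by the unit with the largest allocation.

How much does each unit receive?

Unit 5B: $17,880; Unit 4A: $15,710; Unit 5A: $25,785

Combined assessed value = 1,725,113.
Proportional shares: Unit 5B 519,523/1,725,113 × $59,375 = 17,880.96; Unit 4A 456,519/1,725,113 × $59,375 = 15,712.49; Unit 5A 749,071/1,725,113 × $59,375 = 25,781.55.
After rounding ($5): Unit 5B $17,880; Unit 4A $15,710; Unit 5A $25,780. Sum = $59,370.
Difference $59,375 − $59,370 = +$5 applied to largest allocation (Unit 5A): Unit 5A becomes $25,785.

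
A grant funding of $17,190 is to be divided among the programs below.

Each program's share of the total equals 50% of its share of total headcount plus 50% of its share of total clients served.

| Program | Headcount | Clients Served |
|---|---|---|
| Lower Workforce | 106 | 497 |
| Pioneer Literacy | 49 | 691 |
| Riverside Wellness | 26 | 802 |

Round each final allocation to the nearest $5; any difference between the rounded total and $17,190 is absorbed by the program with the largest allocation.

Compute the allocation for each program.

Lower Workforce: $7,180 · Pioneer Literacy: $5,310 · Riverside Wellness: $4,700

Totals — headcount 181, clients served 1,990.
Combined weights (50% headcount + 50% clients served): Lower Workforce 0.4177; Pioneer Literacy 0.3090; Riverside Wellness 0.2733.
Proportional shares: Lower Workforce 7,180.13; Pioneer Literacy 5,311.32; Riverside Wellness 4,698.56.
At nearest $5: Lower Workforce $7,180; Pioneer Literacy $5,310; Riverside Wellness $4,700. Sum = $17,190.
No rounding difference to absorb.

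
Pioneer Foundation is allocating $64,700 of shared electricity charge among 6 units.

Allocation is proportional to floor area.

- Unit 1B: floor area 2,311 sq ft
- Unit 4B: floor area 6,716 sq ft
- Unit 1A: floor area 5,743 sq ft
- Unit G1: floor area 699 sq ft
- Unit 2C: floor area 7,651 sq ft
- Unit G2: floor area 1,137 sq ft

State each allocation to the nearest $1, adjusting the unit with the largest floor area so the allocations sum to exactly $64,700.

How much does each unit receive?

Unit 1B: $6,164 | Unit 4B: $17,913 | Unit 1A: $15,318 | Unit G1: $1,864 | Unit 2C: $20,408 | Unit G2: $3,033

Combined floor area = 24,257.
Proportional shares: Unit 1B 2,311/24,257 × $64,700 = 6,164.06; Unit 4B 6,716/24,257 × $64,700 = 17,913.39; Unit 1A 5,743/24,257 × $64,700 = 15,318.14; Unit G1 699/24,257 × $64,700 = 1,864.42; Unit 2C 7,651/24,257 × $64,700 = 20,407.29; Unit G2 1,137/24,257 × $64,700 = 3,032.69.
Rounded to nearest $1: Unit 1B $6,164; Unit 4B $17,913; Unit 1A $15,318; Unit G1 $1,864; Unit 2C $20,407; Unit G2 $3,033. Sum = $64,699.
Difference $64,700 − $64,699 = +$1 applied to largest floor area (Unit 2C): Unit 2C becomes $20,408.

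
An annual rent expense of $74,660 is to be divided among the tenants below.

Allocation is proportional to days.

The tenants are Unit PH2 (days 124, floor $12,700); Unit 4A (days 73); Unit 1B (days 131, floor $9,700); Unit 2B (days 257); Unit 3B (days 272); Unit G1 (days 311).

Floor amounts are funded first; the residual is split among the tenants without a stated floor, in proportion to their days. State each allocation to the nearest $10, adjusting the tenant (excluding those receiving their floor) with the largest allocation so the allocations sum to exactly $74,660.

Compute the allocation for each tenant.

Minimums first: Unit PH2 $12,700; Unit 1B $9,700. Balance $52,260.
Balance split over remaining days 913: Unit 4A 4,178.51 → $4,180; Unit 2B 14,710.65 → $14,710; Unit 3B 15,569.24 → $15,570; Unit G1 17,801.60 → $17,800.

Unit PH2: $12,700 · Unit 4A: $4,180 · Unit 1B: $9,700 · Unit 2B: $14,710 · Unit 3B: $15,570 · Unit G1: $17,800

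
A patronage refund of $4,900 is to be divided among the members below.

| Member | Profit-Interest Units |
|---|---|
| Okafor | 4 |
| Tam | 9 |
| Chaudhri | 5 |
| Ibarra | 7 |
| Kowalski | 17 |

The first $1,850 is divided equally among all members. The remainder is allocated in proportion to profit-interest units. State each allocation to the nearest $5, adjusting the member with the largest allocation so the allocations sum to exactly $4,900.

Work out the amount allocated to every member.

Equal tier: $1,850 ÷ 5 = $370 apiece.
Remainder $3,050 by profit-interest units (total 42): Okafor 290.48 → $290; Tam 653.57 → $655; Chaudhri 363.10 → $365; Ibarra 508.33 → $510; Kowalski 1,234.52 → $1,235.
Rounding difference −$5 on remainder applied to Kowalski.
Totals: Okafor $370 + $290 = $660; Tam $370 + $655 = $1,025; Chaudhri $370 + $365 = $735; Ibarra $370 + $510 = $880; Kowalski $370 + $1,230 = $1,600.

Okafor: $660 · Tam: $1,025 · Chaudhri: $735 · Ibarra: $880 · Kowalski: $1,600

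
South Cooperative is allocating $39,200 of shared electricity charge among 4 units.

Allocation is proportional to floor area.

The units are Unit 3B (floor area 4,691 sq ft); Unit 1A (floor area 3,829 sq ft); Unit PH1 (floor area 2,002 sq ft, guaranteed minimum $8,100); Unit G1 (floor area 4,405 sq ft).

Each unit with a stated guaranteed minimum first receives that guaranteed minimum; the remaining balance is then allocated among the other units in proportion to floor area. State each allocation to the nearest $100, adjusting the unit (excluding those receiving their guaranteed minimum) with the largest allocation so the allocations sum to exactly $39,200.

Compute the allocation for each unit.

Minimums first: Unit PH1 $8,100. Residual $31,100.
Residual split over remaining floor area 12,925: Unit 3B 11,287.44 → $11,300; Unit 1A 9,213.30 → $9,200; Unit G1 10,599.26 → $10,600.

Unit 3B: $11,300; Unit 1A: $9,200; Unit PH1: $8,100; Unit G1: $10,600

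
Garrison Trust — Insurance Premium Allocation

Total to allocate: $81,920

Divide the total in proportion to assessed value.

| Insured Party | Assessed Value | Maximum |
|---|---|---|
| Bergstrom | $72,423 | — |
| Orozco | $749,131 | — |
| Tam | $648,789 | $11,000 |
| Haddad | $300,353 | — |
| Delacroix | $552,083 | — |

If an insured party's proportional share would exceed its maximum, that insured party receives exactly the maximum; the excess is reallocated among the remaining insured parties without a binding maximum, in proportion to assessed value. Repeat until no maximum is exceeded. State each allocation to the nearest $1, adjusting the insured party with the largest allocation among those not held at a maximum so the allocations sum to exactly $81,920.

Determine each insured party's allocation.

Bergstrom: $3,068; Orozco: $31,738; Tam: $11,000; Haddad: $12,725; Delacroix: $23,389

Total assessed value = 2,322,779.
Unconstrained shares: Bergstrom 2,554.22; Orozco 26,420.43; Tam 22,881.55; Haddad 10,592.88; Delacroix 19,470.92.
Cap binds for Tam ($11,000); remaining pool $70,920 reallocated over remaining assessed value 1,673,990.
Shares after redistribution: Bergstrom 3,068.26 → $3,068; Orozco 31,737.57 → $31,738; Haddad 12,724.71 → $12,725; Delacroix 23,389.46 → $23,389.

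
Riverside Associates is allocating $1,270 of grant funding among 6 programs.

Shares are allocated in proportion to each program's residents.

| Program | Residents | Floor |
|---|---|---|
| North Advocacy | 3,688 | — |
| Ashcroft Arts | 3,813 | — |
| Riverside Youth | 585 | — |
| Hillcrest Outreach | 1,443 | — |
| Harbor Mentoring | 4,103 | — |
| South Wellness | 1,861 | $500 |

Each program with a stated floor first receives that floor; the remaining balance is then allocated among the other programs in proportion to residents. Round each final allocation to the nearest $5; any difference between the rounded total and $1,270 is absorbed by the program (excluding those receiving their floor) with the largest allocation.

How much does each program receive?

Fund the minimums — South Wellness $500. Remaining pool $770.
Remaining pool split over remaining residents 13,632: North Advocacy 208.32 → $210; Ashcroft Arts 215.38 → $215; Riverside Youth 33.04 → $35; Hillcrest Outreach 81.51 → $80; Harbor Mentoring 231.76 → $230.

North Advocacy: $210 · Ashcroft Arts: $215 · Riverside Youth: $35 · Hillcrest Outreach: $80 · Harbor Mentoring: $230 · South Wellness: $500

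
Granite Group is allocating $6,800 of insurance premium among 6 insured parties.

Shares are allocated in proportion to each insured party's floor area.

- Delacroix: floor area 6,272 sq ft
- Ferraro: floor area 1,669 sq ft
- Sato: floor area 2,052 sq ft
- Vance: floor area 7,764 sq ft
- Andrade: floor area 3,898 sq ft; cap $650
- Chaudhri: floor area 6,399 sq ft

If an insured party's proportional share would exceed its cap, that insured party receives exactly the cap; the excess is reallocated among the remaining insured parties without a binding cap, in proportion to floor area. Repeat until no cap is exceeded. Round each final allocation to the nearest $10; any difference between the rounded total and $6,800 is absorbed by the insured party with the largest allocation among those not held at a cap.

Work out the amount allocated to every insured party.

Total floor area = 28,054.
Proportional shares (ignoring caps): Delacroix 1,520.27; Ferraro 404.55; Sato 497.38; Vance 1,881.91; Andrade 944.83; Chaudhri 1,551.05.
Capped: Andrade ($650); remaining pool $6,150 reallocated over remaining floor area 24,156.
Remaining shares: Delacroix 1,596.82 → $1,600; Ferraro 424.92 → $420; Sato 522.43 → $520; Vance 1,976.68 → $1,980; Chaudhri 1,629.15 → $1,630.

Delacroix: $1,600 | Ferraro: $420 | Sato: $520 | Vance: $1,980 | Andrade: $650 | Chaudhri: $1,630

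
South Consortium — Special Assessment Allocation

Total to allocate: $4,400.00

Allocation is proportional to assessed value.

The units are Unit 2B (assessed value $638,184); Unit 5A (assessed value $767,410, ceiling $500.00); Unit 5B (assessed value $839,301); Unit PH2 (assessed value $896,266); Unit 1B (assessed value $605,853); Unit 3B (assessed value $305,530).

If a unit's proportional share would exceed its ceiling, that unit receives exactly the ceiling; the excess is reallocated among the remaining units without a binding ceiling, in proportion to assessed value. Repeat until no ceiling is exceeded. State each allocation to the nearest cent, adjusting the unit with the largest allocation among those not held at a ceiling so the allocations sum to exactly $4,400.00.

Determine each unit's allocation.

Unit 2B: $757.63; Unit 5A: $500.00; Unit 5B: $996.39; Unit PH2: $1,064.02; Unit 1B: $719.25; Unit 3B: $362.71

Total assessed value = 4,052,544.
Pro-rata shares before constraints: Unit 2B 692.9005; Unit 5A 833.2060; Unit 5B 911.2608; Unit PH2 973.1098; Unit 1B 657.7975; Unit 3B 331.7255.
Held at cap: Unit 5A ($500.00); remaining pool $3,900.00 reallocated over remaining assessed value 3,285,134.
Remaining shares: Unit 2B 757.6305 → $757.63; Unit 5B 996.3898 → $996.39; Unit PH2 1,064.0167 → $1,064.02; Unit 1B 719.2482 → $719.25; Unit 3B 362.7149 → $362.71.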